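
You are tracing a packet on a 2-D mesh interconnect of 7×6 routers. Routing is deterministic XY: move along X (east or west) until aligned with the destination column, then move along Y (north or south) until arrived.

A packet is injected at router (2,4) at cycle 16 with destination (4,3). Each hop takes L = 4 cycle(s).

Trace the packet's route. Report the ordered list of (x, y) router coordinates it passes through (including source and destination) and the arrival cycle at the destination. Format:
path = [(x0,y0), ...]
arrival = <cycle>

path = [(2,4), (3,4), (4,4), (4,3)]
arrival = 28

#0 — 2,4 | c16
#1 — 3,4 | c20 | E
#2 — 4,4 | c24 | E
#3 — 4,3 | c28 | S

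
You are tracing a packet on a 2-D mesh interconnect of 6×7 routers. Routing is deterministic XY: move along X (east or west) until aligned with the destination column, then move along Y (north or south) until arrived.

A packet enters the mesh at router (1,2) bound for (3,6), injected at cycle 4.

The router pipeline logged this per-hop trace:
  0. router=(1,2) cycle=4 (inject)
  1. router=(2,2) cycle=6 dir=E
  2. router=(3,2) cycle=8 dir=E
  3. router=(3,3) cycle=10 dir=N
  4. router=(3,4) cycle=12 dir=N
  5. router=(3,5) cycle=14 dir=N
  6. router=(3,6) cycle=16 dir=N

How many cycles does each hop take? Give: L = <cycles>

From hop 0 (4) to hop 1 (6): +2 cycles.
Per-hop latency L = Δcyc = 2.

L = 2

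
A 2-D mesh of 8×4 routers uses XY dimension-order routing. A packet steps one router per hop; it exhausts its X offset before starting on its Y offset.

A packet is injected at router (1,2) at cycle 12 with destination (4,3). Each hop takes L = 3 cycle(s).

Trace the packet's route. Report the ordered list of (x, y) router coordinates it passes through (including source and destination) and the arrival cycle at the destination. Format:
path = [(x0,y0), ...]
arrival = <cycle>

path = [(1,2), (2,2), (3,2), (4,2), (4,3)]
arrival = 24

[0] x=1 y=2 t=12
[1] x=2 y=2 t=15 →E
[2] x=3 y=2 t=18 →E
[3] x=4 y=2 t=21 →E
[4] x=4 y=3 t=24 →N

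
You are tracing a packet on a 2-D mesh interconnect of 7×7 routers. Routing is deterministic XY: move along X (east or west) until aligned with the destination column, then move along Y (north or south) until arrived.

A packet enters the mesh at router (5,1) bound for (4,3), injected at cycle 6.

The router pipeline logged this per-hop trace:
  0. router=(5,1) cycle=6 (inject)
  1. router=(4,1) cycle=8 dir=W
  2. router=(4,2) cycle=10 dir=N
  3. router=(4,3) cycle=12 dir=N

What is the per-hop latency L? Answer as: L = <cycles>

L = 2

Between hops 0 and 1 the cycle counter advances 8 − 6 = 2.
One hop costs L cycles, so L = 2.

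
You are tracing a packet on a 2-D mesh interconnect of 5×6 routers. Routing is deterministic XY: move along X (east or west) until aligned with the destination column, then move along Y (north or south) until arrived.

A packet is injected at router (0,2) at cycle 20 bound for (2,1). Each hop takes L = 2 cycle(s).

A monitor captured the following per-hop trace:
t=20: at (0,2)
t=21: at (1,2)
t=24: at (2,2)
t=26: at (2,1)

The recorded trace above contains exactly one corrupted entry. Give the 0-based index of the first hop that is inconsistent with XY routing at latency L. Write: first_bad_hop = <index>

hop 1: step (+1,+0), +1 cyc — BAD: Δcyc=1≠L

first_bad_hop = 1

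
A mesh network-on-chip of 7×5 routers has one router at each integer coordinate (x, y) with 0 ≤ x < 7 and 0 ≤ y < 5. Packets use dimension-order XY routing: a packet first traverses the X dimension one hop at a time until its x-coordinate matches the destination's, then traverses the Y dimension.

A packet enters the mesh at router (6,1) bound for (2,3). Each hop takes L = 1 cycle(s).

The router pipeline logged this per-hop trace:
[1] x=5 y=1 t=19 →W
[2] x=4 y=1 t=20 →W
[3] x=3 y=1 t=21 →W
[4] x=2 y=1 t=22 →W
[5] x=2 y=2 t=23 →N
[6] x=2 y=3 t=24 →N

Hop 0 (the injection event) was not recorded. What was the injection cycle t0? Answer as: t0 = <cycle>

cyc[1] = 19 and cyc[k] = t0 + k·L for every k.
So t0 = 19 − 1·1 = 18.

t0 = 18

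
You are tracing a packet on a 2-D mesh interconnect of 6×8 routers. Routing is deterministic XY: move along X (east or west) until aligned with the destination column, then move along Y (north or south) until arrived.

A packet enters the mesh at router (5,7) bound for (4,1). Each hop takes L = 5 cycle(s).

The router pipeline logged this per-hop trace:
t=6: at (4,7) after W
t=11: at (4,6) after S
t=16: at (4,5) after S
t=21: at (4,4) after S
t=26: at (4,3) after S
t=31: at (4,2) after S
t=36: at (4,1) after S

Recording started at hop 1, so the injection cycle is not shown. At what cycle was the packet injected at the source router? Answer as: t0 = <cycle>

t0 = 1

The first recorded entry is hop 1 at cycle 6.
Subtract one hop: t0 = 6 − 5 = 1.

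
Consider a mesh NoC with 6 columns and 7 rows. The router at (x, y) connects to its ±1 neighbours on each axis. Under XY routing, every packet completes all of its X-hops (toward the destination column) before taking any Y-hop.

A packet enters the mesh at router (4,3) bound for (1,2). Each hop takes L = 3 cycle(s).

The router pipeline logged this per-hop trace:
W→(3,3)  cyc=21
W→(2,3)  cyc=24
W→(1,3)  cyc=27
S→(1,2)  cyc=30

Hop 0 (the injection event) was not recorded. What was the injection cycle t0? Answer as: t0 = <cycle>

t0 = 18

The first recorded entry is hop 1 at cycle 21.
t0 = cyc[1] − L = 21 − 3 = 18.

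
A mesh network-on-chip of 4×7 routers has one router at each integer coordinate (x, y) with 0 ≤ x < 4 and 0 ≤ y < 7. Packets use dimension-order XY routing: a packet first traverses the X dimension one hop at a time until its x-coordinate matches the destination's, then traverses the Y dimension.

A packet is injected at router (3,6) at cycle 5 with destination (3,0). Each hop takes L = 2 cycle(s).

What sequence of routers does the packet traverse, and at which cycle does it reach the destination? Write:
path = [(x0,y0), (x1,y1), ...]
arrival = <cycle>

path = [(3,6), (3,5), (3,4), (3,3), (3,2), (3,1), (3,0)]
arrival = 17

#0 — 3,6 | c5
#1 — 3,5 | c7 | S
#2 — 3,4 | c9 | S
#3 — 3,3 | c11 | S
#4 — 3,2 | c13 | S
#5 — 3,1 | c15 | S
#6 — 3,0 | c17 | S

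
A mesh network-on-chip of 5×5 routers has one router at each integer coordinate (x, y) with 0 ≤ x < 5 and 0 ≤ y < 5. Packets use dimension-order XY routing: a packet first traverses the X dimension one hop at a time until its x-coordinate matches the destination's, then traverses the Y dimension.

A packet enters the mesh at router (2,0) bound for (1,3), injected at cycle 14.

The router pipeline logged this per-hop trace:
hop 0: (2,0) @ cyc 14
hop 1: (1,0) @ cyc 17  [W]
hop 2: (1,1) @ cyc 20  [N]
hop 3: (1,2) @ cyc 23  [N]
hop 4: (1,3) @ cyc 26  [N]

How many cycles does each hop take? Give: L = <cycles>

L = 3

From hop 0 (14) to hop 1 (17): +3 cycles.
That increment is L by definition: L = 3.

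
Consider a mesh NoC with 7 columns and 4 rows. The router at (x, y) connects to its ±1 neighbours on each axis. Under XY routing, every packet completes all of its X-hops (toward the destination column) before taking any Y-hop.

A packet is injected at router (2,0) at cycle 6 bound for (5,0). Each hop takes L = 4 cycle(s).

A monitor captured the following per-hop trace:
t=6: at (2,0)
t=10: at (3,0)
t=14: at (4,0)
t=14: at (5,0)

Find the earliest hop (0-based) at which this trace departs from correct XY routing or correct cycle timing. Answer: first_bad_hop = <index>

first_bad_hop = 3

  1: Δx=+1 Δy=+0 Δt=4 [ok]
  2: Δx=+1 Δy=+0 Δt=4 [ok]
  3: Δx=+1 Δy=+0 Δt=0 [BAD: Δcyc=0≠L]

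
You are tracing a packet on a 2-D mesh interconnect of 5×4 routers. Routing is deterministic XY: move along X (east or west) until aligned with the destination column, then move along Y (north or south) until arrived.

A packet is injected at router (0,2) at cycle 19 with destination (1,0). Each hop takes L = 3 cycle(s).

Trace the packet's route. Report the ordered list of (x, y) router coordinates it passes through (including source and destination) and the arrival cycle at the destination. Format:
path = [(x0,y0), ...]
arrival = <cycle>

path = [(0,2), (1,2), (1,1), (1,0)]
arrival = 28

src (0,2)  cyc=19
E→(1,2)  cyc=22
S→(1,1)  cyc=25
S→(1,0)  cyc=28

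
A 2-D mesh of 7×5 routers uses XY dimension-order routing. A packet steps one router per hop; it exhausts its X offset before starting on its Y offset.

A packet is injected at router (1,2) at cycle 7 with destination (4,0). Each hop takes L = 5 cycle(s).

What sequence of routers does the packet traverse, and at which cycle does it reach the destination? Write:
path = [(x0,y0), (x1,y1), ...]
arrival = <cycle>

path = [(1,2), (2,2), (3,2), (4,2), (4,1), (4,0)]
arrival = 32

  0. router=(1,2) cycle=7 (inject)
  1. router=(2,2) cycle=12 dir=E
  2. router=(3,2) cycle=17 dir=E
  3. router=(4,2) cycle=22 dir=E
  4. router=(4,1) cycle=27 dir=S
  5. router=(4,0) cycle=32 dir=S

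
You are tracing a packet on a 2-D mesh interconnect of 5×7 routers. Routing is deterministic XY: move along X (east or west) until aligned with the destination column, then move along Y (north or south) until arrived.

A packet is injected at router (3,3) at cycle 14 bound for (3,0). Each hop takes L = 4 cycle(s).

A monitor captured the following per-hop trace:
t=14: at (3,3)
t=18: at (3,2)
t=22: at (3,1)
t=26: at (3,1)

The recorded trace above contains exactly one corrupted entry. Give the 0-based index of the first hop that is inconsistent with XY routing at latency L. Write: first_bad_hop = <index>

hop 1: step (+0,-1), +4 cyc — ok
hop 2: step (+0,-1), +4 cyc — ok
hop 3: step (+0,+0), +4 cyc — BAD: non-unit step

first_bad_hop = 3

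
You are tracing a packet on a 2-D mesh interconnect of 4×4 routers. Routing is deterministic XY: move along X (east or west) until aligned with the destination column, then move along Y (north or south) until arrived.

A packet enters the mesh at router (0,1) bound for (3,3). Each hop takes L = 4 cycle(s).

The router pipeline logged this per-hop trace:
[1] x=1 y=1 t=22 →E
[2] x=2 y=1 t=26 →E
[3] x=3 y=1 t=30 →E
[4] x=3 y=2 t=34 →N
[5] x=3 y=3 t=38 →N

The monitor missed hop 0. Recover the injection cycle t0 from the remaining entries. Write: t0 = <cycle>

t0 = 18

At hop 1 the cycle is 22; in general cyc_k = t0 + kL.
Subtract one hop: t0 = 22 − 4 = 18.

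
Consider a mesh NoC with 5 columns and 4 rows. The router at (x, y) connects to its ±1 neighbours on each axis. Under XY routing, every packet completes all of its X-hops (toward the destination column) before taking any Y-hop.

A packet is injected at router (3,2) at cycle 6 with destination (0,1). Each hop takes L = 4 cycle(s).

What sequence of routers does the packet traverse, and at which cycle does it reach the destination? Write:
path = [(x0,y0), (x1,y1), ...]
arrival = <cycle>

t=6: at (3,2)
t=10: at (2,2) after W
t=14: at (1,2) after W
t=18: at (0,2) after W
t=22: at (0,1) after S

path = [(3,2), (2,2), (1,2), (0,2), (0,1)]
arrival = 22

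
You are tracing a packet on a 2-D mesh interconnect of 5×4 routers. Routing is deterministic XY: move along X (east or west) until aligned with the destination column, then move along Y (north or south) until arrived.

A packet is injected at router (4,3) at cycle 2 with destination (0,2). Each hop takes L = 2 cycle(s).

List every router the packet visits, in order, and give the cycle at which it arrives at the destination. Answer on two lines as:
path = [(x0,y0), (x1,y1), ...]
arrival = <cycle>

hop 0: (4,3) @ cyc 2
hop 1: (3,3) @ cyc 4  [W]
hop 2: (2,3) @ cyc 6  [W]
hop 3: (1,3) @ cyc 8  [W]
hop 4: (0,3) @ cyc 10  [W]
hop 5: (0,2) @ cyc 12  [S]

path = [(4,3), (3,3), (2,3), (1,3), (0,3), (0,2)]
arrival = 12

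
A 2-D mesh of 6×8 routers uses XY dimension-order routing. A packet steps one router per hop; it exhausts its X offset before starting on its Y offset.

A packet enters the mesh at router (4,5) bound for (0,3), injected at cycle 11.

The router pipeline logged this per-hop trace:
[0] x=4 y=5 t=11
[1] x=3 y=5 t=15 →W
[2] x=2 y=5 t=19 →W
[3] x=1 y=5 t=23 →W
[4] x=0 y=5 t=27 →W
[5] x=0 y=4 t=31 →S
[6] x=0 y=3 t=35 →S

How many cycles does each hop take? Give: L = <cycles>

L = 4

Δcyc across hop 0→1: 15 − 11 = 4.
That increment is L by definition: L = 4.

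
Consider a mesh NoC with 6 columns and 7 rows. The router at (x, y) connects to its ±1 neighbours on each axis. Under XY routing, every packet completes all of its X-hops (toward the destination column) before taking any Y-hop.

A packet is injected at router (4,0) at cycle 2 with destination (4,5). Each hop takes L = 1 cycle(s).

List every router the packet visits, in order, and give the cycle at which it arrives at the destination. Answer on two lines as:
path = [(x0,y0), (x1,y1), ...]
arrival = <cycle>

t=2: at (4,0)
t=3: at (4,1) after N
t=4: at (4,2) after N
t=5: at (4,3) after N
t=6: at (4,4) after N
t=7: at (4,5) after N

path = [(4,0), (4,1), (4,2), (4,3), (4,4), (4,5)]
arrival = 7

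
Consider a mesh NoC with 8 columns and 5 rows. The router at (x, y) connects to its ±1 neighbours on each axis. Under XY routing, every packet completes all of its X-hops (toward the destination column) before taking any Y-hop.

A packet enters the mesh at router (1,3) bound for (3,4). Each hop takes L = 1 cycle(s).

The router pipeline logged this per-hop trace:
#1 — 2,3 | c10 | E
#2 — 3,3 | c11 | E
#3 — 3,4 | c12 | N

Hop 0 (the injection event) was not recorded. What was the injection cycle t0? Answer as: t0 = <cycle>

t0 = 9

cyc[1] = 10 and cyc[k] = t0 + k·L for every k.
Subtract one hop: t0 = 10 − 1 = 9.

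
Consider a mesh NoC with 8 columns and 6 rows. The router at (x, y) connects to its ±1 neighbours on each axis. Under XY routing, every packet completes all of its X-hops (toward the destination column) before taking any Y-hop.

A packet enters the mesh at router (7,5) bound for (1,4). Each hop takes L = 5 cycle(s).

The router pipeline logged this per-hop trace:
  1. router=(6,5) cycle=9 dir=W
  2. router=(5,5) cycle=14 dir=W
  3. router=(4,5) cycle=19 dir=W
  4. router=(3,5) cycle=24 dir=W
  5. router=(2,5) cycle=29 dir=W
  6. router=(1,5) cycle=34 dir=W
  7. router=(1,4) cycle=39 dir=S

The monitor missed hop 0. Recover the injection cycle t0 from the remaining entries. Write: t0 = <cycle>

t0 = 4

The first recorded entry is hop 1 at cycle 9.
Subtract one hop: t0 = 9 − 5 = 4.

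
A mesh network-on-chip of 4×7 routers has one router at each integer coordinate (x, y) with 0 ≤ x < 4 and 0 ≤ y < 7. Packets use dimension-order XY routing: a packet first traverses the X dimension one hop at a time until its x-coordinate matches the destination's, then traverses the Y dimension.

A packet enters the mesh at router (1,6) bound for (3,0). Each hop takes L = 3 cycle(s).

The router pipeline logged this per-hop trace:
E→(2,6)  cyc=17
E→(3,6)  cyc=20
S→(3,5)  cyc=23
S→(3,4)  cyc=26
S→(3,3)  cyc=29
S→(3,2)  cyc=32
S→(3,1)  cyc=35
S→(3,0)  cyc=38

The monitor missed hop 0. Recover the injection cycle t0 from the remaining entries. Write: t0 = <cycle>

t0 = 14

Hop 1 reached at cycle 17; hop k is at t0 + k·L.
Subtract one hop: t0 = 17 − 3 = 14.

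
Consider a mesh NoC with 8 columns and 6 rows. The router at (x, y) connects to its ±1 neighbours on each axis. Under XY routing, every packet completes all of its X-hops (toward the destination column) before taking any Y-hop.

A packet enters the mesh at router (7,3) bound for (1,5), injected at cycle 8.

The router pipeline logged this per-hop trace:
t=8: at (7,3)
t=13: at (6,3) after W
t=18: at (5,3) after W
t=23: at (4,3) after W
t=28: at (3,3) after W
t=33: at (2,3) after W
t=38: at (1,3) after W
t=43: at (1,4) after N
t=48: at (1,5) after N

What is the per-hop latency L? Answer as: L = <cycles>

cyc[1] − cyc[0] = 13 − 8 = 5.
That increment is L by definition: L = 5.

L = 5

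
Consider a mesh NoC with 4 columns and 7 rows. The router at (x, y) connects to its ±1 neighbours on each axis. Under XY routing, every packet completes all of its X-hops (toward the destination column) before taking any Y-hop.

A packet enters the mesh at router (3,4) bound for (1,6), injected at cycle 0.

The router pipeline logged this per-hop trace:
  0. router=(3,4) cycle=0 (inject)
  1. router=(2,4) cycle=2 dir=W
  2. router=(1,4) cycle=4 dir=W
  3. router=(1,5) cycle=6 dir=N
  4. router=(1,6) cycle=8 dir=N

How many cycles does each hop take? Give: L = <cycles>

From hop 0 (0) to hop 1 (2): +2 cycles.
One hop costs L cycles, so L = 2.

L = 2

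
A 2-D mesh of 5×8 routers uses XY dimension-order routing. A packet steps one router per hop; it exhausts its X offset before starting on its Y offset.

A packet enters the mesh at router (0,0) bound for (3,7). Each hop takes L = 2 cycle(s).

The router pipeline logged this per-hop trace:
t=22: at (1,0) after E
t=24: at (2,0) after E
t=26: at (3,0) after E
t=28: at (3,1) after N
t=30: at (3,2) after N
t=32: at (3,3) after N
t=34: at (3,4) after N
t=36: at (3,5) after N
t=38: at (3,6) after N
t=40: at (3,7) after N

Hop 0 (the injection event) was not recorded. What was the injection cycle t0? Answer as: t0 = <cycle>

t0 = 20

cyc[1] = 22 and cyc[k] = t0 + k·L for every k.
Therefore t0 = 22 − L = 20.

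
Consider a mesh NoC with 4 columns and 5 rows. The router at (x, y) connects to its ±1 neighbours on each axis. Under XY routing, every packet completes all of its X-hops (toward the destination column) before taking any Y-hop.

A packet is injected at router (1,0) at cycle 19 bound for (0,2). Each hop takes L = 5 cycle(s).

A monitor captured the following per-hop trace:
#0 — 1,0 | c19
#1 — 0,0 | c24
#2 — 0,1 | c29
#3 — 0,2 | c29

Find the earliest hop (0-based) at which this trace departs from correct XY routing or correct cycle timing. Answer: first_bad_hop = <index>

check 1→ d=(-1,0) cyc+5: ok
check 2→ d=(0,1) cyc+5: ok
check 3→ d=(0,1) cyc+0: BAD: Δcyc=0≠L

first_bad_hop = 3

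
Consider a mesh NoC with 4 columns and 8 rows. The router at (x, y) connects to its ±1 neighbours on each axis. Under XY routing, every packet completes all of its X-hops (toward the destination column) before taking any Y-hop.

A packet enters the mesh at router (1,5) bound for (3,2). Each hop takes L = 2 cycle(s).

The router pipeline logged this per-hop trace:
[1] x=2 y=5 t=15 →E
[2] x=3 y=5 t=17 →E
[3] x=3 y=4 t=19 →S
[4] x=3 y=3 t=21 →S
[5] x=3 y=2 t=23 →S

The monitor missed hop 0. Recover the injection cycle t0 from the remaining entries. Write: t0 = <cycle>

The first recorded entry is hop 1 at cycle 15.
t0 = cyc[1] − L = 15 − 2 = 13.

t0 = 13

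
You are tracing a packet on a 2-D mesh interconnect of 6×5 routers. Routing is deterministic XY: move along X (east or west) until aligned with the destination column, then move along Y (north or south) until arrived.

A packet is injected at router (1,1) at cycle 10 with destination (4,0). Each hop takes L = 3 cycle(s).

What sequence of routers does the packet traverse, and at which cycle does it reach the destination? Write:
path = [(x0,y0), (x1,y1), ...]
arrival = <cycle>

#0 — 1,1 | c10
#1 — 2,1 | c13 | E
#2 — 3,1 | c16 | E
#3 — 4,1 | c19 | E
#4 — 4,0 | c22 | S

path = [(1,1), (2,1), (3,1), (4,1), (4,0)]
arrival = 22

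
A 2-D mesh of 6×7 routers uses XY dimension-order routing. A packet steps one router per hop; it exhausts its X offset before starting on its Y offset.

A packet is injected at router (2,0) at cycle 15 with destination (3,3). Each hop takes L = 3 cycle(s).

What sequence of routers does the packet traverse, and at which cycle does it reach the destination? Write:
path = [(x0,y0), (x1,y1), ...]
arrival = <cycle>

[0] x=2 y=0 t=15
[1] x=3 y=0 t=18 →E
[2] x=3 y=1 t=21 →N
[3] x=3 y=2 t=24 →N
[4] x=3 y=3 t=27 →N

path = [(2,0), (3,0), (3,1), (3,2), (3,3)]
arrival = 27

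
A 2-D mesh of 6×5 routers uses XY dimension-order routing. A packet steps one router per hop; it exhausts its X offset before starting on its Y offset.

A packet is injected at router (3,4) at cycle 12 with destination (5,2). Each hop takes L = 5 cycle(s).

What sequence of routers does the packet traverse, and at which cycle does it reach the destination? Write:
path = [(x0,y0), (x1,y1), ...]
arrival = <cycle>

src (3,4)  cyc=12
E→(4,4)  cyc=17
E→(5,4)  cyc=22
S→(5,3)  cyc=27
S→(5,2)  cyc=32

path = [(3,4), (4,4), (5,4), (5,3), (5,2)]
arrival = 32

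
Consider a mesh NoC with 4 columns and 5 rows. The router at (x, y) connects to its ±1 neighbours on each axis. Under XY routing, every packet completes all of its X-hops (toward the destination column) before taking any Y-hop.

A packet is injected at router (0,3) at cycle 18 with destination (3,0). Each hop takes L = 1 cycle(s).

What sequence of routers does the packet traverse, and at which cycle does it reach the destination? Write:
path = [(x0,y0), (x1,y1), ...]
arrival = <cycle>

src (0,3)  cyc=18
E→(1,3)  cyc=19
E→(2,3)  cyc=20
E→(3,3)  cyc=21
S→(3,2)  cyc=22
S→(3,1)  cyc=23
S→(3,0)  cyc=24

path = [(0,3), (1,3), (2,3), (3,3), (3,2), (3,1), (3,0)]
arrival = 24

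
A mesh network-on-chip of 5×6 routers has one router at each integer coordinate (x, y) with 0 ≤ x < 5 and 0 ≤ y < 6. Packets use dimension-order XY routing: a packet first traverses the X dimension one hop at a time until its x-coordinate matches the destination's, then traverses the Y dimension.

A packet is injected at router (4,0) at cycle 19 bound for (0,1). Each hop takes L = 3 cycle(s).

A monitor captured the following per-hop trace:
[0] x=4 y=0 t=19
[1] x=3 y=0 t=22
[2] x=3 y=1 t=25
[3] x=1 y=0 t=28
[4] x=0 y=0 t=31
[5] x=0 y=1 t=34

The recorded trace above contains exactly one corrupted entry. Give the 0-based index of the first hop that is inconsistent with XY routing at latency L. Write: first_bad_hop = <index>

first_bad_hop = 2

[1] (-1,+0) / 3c ⇒ ok
[2] (+0,+1) / 3c ⇒ BAD: Y-move but x=3≠0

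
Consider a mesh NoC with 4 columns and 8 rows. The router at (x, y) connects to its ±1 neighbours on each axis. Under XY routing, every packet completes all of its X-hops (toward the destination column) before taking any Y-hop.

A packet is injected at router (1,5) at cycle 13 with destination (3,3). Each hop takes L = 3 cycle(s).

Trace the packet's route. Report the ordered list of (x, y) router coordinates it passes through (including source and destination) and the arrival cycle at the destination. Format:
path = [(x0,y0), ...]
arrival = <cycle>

[0] x=1 y=5 t=13
[1] x=2 y=5 t=16 →E
[2] x=3 y=5 t=19 →E
[3] x=3 y=4 t=22 →S
[4] x=3 y=3 t=25 →S

path = [(1,5), (2,5), (3,5), (3,4), (3,3)]
arrival = 25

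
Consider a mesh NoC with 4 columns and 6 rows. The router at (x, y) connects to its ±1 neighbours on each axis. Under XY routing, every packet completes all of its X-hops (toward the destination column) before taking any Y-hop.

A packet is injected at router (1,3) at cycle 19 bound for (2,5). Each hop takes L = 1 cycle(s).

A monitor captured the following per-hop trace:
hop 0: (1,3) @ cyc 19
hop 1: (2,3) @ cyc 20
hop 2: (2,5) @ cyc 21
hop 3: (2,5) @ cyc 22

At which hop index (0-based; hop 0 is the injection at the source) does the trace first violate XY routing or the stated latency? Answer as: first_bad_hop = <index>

  1: Δx=+1 Δy=+0 Δt=1 [ok]
  2: Δx=+0 Δy=+2 Δt=1 [BAD: non-unit step]

first_bad_hop = 2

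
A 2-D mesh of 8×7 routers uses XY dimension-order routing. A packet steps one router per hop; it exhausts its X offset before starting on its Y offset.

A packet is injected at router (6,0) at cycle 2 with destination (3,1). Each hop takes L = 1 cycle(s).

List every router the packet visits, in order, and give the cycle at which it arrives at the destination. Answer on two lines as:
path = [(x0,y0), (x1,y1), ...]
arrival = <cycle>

path = [(6,0), (5,0), (4,0), (3,0), (3,1)]
arrival = 6

  0. router=(6,0) cycle=2 (inject)
  1. router=(5,0) cycle=3 dir=W
  2. router=(4,0) cycle=4 dir=W
  3. router=(3,0) cycle=5 dir=W
  4. router=(3,1) cycle=6 dir=N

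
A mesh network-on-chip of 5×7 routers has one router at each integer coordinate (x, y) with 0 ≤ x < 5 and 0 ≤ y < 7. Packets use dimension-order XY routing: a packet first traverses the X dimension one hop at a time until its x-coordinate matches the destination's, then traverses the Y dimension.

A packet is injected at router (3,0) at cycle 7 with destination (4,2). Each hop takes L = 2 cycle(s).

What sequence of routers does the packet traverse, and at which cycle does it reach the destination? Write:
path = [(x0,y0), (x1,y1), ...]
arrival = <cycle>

[0] x=3 y=0 t=7
[1] x=4 y=0 t=9 →E
[2] x=4 y=1 t=11 →N
[3] x=4 y=2 t=13 →N

path = [(3,0), (4,0), (4,1), (4,2)]
arrival = 13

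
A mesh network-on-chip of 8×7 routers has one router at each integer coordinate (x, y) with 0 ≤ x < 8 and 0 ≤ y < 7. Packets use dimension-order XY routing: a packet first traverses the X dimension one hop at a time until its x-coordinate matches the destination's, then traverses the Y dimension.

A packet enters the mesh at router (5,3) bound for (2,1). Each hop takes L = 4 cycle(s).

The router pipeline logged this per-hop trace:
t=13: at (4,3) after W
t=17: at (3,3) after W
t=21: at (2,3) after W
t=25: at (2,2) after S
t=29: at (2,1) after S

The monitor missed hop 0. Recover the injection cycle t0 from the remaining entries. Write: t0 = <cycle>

Hop 1 reached at cycle 13; hop k is at t0 + k·L.
So t0 = 13 − 1·4 = 9.

t0 = 9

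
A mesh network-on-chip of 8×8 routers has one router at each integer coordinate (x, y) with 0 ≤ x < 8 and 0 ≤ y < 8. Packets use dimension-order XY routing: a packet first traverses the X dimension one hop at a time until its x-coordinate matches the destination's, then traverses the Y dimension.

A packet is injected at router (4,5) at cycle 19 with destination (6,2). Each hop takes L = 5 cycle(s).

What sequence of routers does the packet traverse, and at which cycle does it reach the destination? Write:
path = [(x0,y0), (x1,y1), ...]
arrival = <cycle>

path = [(4,5), (5,5), (6,5), (6,4), (6,3), (6,2)]
arrival = 44

t=19: at (4,5)
t=24: at (5,5) after E
t=29: at (6,5) after E
t=34: at (6,4) after S
t=39: at (6,3) after S
t=44: at (6,2) after S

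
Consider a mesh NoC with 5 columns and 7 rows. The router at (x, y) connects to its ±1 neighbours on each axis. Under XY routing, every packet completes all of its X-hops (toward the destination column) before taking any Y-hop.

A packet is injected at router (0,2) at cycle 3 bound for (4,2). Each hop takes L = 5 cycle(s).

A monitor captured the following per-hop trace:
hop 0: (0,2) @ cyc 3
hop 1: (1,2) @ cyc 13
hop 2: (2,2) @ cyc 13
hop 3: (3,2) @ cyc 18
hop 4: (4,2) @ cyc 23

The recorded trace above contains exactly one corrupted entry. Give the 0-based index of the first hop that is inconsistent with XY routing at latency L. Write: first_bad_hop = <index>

[1] (+1,+0) / 10c ⇒ BAD: Δcyc=10≠L

first_bad_hop = 1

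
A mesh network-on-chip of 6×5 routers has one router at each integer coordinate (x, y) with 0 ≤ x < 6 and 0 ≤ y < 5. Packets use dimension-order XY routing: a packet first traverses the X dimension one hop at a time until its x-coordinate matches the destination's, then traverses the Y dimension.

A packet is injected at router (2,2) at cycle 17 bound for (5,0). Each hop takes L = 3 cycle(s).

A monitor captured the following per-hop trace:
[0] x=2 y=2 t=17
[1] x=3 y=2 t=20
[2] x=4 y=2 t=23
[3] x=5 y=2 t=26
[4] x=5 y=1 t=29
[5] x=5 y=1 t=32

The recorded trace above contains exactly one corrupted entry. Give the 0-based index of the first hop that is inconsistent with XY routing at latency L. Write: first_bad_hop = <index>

first_bad_hop = 5

hop 1: step (+1,+0), +3 cyc — ok
hop 2: step (+1,+0), +3 cyc — ok
hop 3: step (+1,+0), +3 cyc — ok
hop 4: step (+0,-1), +3 cyc — ok
hop 5: step (+0,+0), +3 cyc — BAD: non-unit step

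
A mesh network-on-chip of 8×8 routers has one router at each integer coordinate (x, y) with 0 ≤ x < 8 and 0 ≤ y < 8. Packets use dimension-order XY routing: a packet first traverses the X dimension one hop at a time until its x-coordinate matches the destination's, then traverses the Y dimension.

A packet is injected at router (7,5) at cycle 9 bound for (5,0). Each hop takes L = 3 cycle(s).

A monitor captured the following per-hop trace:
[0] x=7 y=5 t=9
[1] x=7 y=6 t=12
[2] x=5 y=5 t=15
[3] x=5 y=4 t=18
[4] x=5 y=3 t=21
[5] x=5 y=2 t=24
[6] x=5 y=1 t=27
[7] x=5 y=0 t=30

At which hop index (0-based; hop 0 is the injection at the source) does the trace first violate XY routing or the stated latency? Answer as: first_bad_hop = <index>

[1] (+0,+1) / 3c ⇒ BAD: Y-move but x=7≠5

first_bad_hop = 1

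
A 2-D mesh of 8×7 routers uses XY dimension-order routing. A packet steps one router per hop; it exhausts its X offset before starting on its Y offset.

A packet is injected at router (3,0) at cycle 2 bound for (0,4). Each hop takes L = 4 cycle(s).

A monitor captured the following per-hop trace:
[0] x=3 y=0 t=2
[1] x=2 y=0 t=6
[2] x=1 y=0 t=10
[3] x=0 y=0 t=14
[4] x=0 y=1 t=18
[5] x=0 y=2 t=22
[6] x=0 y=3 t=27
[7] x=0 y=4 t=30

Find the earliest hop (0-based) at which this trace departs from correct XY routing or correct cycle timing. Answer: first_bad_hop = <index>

  1: Δx=-1 Δy=+0 Δt=4 [ok]
  2: Δx=-1 Δy=+0 Δt=4 [ok]
  3: Δx=-1 Δy=+0 Δt=4 [ok]
  4: Δx=+0 Δy=+1 Δt=4 [ok]
  5: Δx=+0 Δy=+1 Δt=4 [ok]
  6: Δx=+0 Δy=+1 Δt=5 [BAD: Δcyc=5≠L]

first_bad_hop = 6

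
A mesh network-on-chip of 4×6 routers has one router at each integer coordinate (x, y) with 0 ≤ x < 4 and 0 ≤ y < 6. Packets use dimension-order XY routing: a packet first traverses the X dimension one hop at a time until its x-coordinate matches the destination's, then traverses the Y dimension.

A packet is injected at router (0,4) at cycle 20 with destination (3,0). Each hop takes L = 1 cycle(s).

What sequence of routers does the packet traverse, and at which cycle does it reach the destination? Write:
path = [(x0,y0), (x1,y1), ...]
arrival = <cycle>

path = [(0,4), (1,4), (2,4), (3,4), (3,3), (3,2), (3,1), (3,0)]
arrival = 27

  0. router=(0,4) cycle=20 (inject)
  1. router=(1,4) cycle=21 dir=E
  2. router=(2,4) cycle=22 dir=E
  3. router=(3,4) cycle=23 dir=E
  4. router=(3,3) cycle=24 dir=S
  5. router=(3,2) cycle=25 dir=S
  6. router=(3,1) cycle=26 dir=S
  7. router=(3,0) cycle=27 dir=S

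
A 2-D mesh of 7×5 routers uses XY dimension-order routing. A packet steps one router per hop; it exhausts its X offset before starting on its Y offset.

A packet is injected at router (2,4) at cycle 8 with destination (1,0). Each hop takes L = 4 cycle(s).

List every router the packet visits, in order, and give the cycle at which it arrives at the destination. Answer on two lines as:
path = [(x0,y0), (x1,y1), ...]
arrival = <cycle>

src (2,4)  cyc=8
W→(1,4)  cyc=12
S→(1,3)  cyc=16
S→(1,2)  cyc=20
S→(1,1)  cyc=24
S→(1,0)  cyc=28

path = [(2,4), (1,4), (1,3), (1,2), (1,1), (1,0)]
arrival = 28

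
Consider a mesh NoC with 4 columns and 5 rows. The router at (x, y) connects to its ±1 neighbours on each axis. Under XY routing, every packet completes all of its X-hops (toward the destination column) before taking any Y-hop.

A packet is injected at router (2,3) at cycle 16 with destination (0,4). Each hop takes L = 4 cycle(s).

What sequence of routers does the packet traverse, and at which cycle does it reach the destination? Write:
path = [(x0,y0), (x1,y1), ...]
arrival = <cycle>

path = [(2,3), (1,3), (0,3), (0,4)]
arrival = 28

src (2,3)  cyc=16
W→(1,3)  cyc=20
W→(0,3)  cyc=24
N→(0,4)  cyc=28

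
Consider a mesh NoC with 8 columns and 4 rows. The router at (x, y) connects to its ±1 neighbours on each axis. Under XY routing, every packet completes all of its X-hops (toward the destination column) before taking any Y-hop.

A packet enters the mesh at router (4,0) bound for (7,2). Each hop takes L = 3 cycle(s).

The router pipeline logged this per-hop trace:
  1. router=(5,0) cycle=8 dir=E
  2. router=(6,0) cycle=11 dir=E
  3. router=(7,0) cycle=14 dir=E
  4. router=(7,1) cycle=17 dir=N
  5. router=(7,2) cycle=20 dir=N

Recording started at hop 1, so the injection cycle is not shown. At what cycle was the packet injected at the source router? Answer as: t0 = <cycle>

t0 = 5

The first recorded entry is hop 1 at cycle 8.
Therefore t0 = 8 − L = 5.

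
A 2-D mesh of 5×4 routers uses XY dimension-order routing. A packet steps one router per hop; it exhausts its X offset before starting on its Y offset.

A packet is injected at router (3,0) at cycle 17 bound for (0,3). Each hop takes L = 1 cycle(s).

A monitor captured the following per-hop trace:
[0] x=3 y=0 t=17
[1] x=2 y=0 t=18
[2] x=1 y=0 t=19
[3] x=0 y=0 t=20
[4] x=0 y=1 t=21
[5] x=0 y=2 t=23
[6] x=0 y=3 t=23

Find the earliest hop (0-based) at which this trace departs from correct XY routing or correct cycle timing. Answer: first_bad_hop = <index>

first_bad_hop = 5

  1: Δx=-1 Δy=+0 Δt=1 [ok]
  2: Δx=-1 Δy=+0 Δt=1 [ok]
  3: Δx=-1 Δy=+0 Δt=1 [ok]
  4: Δx=+0 Δy=+1 Δt=1 [ok]
  5: Δx=+0 Δy=+1 Δt=2 [BAD: Δcyc=2≠L]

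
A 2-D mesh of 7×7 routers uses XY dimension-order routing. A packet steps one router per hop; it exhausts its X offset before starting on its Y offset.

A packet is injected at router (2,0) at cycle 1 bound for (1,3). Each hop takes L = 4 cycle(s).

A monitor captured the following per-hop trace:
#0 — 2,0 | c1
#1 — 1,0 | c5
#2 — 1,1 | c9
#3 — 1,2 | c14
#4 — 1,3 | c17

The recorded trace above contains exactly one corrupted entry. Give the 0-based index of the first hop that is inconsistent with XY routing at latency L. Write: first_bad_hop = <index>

first_bad_hop = 3

check 1→ d=(-1,0) cyc+4: ok
check 2→ d=(0,1) cyc+4: ok
check 3→ d=(0,1) cyc+5: BAD: Δcyc=5≠L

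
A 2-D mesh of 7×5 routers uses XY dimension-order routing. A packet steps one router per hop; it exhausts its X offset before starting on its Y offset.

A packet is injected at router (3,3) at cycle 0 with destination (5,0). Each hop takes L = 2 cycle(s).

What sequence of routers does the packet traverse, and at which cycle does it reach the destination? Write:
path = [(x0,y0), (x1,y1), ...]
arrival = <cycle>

#0 — 3,3 | c0
#1 — 4,3 | c2 | E
#2 — 5,3 | c4 | E
#3 — 5,2 | c6 | S
#4 — 5,1 | c8 | S
#5 — 5,0 | c10 | S

path = [(3,3), (4,3), (5,3), (5,2), (5,1), (5,0)]
arrival = 10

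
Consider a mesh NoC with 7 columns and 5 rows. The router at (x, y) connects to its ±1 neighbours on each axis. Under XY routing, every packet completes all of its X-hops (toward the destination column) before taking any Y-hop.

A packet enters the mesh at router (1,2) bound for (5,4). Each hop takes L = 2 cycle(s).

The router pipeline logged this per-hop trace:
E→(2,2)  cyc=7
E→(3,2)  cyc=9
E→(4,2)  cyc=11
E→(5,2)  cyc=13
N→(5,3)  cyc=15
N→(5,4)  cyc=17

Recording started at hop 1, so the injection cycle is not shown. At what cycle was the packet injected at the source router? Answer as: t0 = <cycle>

Hop 1 reached at cycle 7; hop k is at t0 + k·L.
So t0 = 7 − 1·2 = 5.

t0 = 5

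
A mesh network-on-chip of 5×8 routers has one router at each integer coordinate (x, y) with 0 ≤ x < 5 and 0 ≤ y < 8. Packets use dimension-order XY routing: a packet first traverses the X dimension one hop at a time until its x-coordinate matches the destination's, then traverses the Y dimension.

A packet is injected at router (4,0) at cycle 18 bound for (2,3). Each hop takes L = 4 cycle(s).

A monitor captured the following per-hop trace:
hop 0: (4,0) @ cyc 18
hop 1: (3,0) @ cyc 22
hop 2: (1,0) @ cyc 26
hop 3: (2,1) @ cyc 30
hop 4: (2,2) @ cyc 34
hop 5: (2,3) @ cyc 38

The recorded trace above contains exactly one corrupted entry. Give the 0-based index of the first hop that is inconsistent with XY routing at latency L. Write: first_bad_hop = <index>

first_bad_hop = 2

  1: Δx=-1 Δy=+0 Δt=4 [ok]
  2: Δx=-2 Δy=+0 Δt=4 [BAD: non-unit step]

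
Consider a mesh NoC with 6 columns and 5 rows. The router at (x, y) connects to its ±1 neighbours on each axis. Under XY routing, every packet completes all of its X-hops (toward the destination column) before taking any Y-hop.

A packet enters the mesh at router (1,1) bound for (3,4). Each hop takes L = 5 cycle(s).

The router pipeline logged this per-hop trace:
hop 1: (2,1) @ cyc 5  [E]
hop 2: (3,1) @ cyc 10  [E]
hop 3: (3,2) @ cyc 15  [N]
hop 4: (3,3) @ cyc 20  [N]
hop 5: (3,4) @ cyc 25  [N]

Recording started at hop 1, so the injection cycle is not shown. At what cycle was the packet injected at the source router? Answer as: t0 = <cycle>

The first recorded entry is hop 1 at cycle 5.
So t0 = 5 − 1·5 = 0.

t0 = 0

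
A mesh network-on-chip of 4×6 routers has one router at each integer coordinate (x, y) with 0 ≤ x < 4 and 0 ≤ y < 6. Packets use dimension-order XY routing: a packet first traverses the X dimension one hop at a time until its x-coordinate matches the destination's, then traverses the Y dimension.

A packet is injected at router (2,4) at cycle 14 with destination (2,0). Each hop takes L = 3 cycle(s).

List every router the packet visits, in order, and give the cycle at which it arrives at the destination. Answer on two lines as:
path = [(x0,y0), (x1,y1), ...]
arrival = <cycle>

t=14: at (2,4)
t=17: at (2,3) after S
t=20: at (2,2) after S
t=23: at (2,1) after S
t=26: at (2,0) after S

path = [(2,4), (2,3), (2,2), (2,1), (2,0)]
arrival = 26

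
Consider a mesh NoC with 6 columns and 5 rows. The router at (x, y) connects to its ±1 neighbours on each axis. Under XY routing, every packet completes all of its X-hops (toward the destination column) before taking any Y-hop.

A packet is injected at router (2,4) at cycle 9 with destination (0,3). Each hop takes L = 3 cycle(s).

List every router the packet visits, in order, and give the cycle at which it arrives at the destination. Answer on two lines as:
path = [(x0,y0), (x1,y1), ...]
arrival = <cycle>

path = [(2,4), (1,4), (0,4), (0,3)]
arrival = 18

#0 — 2,4 | c9
#1 — 1,4 | c12 | W
#2 — 0,4 | c15 | W
#3 — 0,3 | c18 | S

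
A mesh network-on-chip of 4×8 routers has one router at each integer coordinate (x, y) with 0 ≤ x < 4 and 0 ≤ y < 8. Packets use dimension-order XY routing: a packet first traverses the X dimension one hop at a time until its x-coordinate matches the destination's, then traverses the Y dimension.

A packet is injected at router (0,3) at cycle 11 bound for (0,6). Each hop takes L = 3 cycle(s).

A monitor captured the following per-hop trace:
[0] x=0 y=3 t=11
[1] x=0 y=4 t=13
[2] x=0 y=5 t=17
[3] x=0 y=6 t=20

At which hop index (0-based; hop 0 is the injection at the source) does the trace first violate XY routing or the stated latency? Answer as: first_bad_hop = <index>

first_bad_hop = 1

check 1→ d=(0,1) cyc+2: BAD: Δcyc=2≠L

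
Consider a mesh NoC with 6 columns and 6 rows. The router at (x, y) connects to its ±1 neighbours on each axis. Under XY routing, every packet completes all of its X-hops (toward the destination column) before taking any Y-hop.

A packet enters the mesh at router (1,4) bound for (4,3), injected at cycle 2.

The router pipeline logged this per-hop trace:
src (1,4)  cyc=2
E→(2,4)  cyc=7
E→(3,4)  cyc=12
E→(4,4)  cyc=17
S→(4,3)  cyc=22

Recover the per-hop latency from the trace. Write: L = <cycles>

L = 5

cyc[1] − cyc[0] = 7 − 2 = 5.
That increment is L by definition: L = 5.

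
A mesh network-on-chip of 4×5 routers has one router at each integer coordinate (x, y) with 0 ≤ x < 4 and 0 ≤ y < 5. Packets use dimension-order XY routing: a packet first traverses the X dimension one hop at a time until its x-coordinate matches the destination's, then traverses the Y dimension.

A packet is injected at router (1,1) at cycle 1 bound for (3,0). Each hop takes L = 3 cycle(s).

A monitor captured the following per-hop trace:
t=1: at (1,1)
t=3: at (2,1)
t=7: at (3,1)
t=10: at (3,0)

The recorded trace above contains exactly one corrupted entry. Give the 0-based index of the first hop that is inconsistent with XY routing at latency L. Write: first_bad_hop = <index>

check 1→ d=(1,0) cyc+2: BAD: Δcyc=2≠L

first_bad_hop = 1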